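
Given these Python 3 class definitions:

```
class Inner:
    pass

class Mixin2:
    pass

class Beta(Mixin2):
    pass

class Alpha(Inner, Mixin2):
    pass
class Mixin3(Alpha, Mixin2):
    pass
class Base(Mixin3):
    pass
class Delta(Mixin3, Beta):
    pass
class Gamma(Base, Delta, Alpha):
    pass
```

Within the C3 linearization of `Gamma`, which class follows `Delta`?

L[Gamma] = Gamma + merge(L[Base], L[Delta], L[Alpha], [Base Delta Alpha])
  take Base:  [Base Mixin3 Alpha Inner Mixin2 object] + [Delta Mixin3 Alpha Inner Beta Mixin2 object] + [Alpha Inner Mixin2 object] + [Base Delta Alpha]
  take Delta:  [Mixin3 Alpha Inner Mixin2 object] + [Delta Mixin3 Alpha Inner Beta Mixin2 object] + [Alpha Inner Mixin2 object] + [Delta Alpha]
  take Mixin3:  [Mixin3 Alpha Inner Mixin2 object] + [Mixin3 Alpha Inner Beta Mixin2 object] + [Alpha Inner Mixin2 object] + [Alpha]
  take Alpha:  [Alpha Inner Mixin2 object] + [Alpha Inner Beta Mixin2 object] + [Alpha Inner Mixin2 object] + [Alpha]
  take Inner:  [Inner Mixin2 object] + [Inner Beta Mixin2 object] + [Inner Mixin2 object]
  take Beta:  [Mixin2 object] + [Beta Mixin2 object] + [Mixin2 object]
  take Mixin2:  [Mixin2 object] + [Mixin2 object] + [Mixin2 object]
  take object:  [object] + [object] + [object]
MRO: Gamma Base Delta Mixin3 Alpha Inner Beta Mixin2 object
Delta is at position 2; next is Mixin3.

Mixin3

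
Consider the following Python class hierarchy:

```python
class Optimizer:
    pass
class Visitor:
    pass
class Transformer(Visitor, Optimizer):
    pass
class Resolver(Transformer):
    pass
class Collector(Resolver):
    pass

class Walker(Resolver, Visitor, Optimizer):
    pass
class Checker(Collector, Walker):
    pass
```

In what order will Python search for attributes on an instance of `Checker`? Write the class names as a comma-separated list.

Checker, Collector, Walker, Resolver, Transformer, Visitor, Optimizer, object

L[Checker] = Checker + merge(L[Collector], L[Walker], [Collector Walker])
  take Collector:  [Collector Resolver Transformer Visitor Optimizer object] + [Walker Resolver Transformer Visitor Optimizer object] + [Collector Walker]
  take Walker:  [Resolver Transformer Visitor Optimizer object] + [Walker Resolver Transformer Visitor Optimizer object] + [Walker]
  take Resolver:  [Resolver Transformer Visitor Optimizer object] + [Resolver Transformer Visitor Optimizer object]
  take Transformer:  [Transformer Visitor Optimizer object] + [Transformer Visitor Optimizer object]
  take Visitor:  [Visitor Optimizer object] + [Visitor Optimizer object]
  take Optimizer:  [Optimizer object] + [Optimizer object]
  take object:  [object] + [object]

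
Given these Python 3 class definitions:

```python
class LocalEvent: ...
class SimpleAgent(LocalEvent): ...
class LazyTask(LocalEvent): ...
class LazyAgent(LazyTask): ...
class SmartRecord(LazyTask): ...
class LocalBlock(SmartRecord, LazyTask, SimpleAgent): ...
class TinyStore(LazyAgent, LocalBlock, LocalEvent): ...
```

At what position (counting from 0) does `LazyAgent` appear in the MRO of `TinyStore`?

1

L[TinyStore] = TinyStore + merge(L[LazyAgent], L[LocalBlock], L[LocalEvent], [LazyAgent LocalBlock LocalEvent])
  take LazyAgent:  [LazyAgent LazyTask LocalEvent object] + [LocalBlock SmartRecord LazyTask SimpleAgent LocalEvent object] + [LocalEvent object] + [LazyAgent LocalBlock LocalEvent]
  take LocalBlock:  [LazyTask LocalEvent object] + [LocalBlock SmartRecord LazyTask SimpleAgent LocalEvent object] + [LocalEvent object] + [LocalBlock LocalEvent]
  take SmartRecord:  [LazyTask LocalEvent object] + [SmartRecord LazyTask SimpleAgent LocalEvent object] + [LocalEvent object] + [LocalEvent]
  take LazyTask:  [LazyTask LocalEvent object] + [LazyTask SimpleAgent LocalEvent object] + [LocalEvent object] + [LocalEvent]
  take SimpleAgent:  [LocalEvent object] + [SimpleAgent LocalEvent object] + [LocalEvent object] + [LocalEvent]
  take LocalEvent:  [LocalEvent object] + [LocalEvent object] + [LocalEvent object] + [LocalEvent]
  take object:  [object] + [object] + [object]
MRO: TinyStore LazyAgent LocalBlock SmartRecord LazyTask SimpleAgent LocalEvent object
LazyAgent sits at index 1.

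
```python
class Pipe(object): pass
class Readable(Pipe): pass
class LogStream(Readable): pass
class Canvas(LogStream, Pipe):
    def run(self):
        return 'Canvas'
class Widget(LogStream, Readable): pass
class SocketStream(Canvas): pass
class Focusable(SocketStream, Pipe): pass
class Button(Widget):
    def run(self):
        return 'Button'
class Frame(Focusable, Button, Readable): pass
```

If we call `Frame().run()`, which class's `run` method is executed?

Canvas

L[Frame] = Frame + merge(L[Focusable], L[Button], L[Readable], [Focusable Button Readable])
  take Focusable:  [Focusable SocketStream Canvas LogStream Readable Pipe object] + [Button Widget LogStream Readable Pipe object] + [Readable Pipe object] + [Focusable Button Readable]
  take SocketStream:  [SocketStream Canvas LogStream Readable Pipe object] + [Button Widget LogStream Readable Pipe object] + [Readable Pipe object] + [Button Readable]
  take Canvas:  [Canvas LogStream Readable Pipe object] + [Button Widget LogStream Readable Pipe object] + [Readable Pipe object] + [Button Readable]
  take Button:  [LogStream Readable Pipe object] + [Button Widget LogStream Readable Pipe object] + [Readable Pipe object] + [Button Readable]
  take Widget:  [LogStream Readable Pipe object] + [Widget LogStream Readable Pipe object] + [Readable Pipe object] + [Readable]
  take LogStream:  [LogStream Readable Pipe object] + [LogStream Readable Pipe object] + [Readable Pipe object] + [Readable]
  take Readable:  [Readable Pipe object] + [Readable Pipe object] + [Readable Pipe object] + [Readable]
  take Pipe:  [Pipe object] + [Pipe object] + [Pipe object]
  take object:  [object] + [object] + [object]
MRO: Frame Focusable SocketStream Canvas Button Widget LogStream Readable Pipe object
run is defined in: Button, Canvas. First along the MRO is Canvas.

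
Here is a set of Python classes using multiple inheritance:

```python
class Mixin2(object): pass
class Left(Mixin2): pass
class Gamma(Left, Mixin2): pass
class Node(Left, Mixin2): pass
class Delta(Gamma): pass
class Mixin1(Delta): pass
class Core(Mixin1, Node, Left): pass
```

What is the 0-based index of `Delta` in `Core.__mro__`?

2

L[Core] = Core + merge(L[Mixin1], L[Node], L[Left], [Mixin1 Node Left])
  take Mixin1:  [Mixin1 Delta Gamma Left Mixin2 object] + [Node Left Mixin2 object] + [Left Mixin2 object] + [Mixin1 Node Left]
  take Delta:  [Delta Gamma Left Mixin2 object] + [Node Left Mixin2 object] + [Left Mixin2 object] + [Node Left]
  take Gamma:  [Gamma Left Mixin2 object] + [Node Left Mixin2 object] + [Left Mixin2 object] + [Node Left]
  take Node:  [Left Mixin2 object] + [Node Left Mixin2 object] + [Left Mixin2 object] + [Node Left]
  take Left:  [Left Mixin2 object] + [Left Mixin2 object] + [Left Mixin2 object] + [Left]
  take Mixin2:  [Mixin2 object] + [Mixin2 object] + [Mixin2 object]
  take object:  [object] + [object] + [object]
MRO: Core Mixin1 Delta Gamma Node Left Mixin2 object
Delta sits at index 2.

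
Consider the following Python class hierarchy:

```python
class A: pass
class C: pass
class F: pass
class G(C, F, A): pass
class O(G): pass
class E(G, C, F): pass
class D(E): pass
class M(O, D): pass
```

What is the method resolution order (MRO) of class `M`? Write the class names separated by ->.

M -> O -> D -> E -> G -> C -> F -> A -> object

L[M] = M + merge(L[O], L[D], [O D])
  take O:  [O G C F A object] + [D E G C F A object] + [O D]
  take D:  [G C F A object] + [D E G C F A object] + [D]
  take E:  [G C F A object] + [E G C F A object]
  take G:  [G C F A object] + [G C F A object]
  take C:  [C F A object] + [C F A object]
  take F:  [F A object] + [F A object]
  take A:  [A object] + [A object]
  take object:  [object] + [object]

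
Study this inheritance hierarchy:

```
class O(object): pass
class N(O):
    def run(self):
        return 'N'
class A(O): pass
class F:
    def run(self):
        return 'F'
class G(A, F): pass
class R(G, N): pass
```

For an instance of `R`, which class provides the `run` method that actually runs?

N

L[R] = R + merge(L[G], L[N], [G N])
  take G:  [G A O F object] + [N O object] + [G N]
  take A:  [A O F object] + [N O object] + [N]
  take N:  [O F object] + [N O object] + [N]
  take O:  [O F object] + [O object]
  take F:  [F object] + [object]
  take object:  [object] + [object]
MRO: R G A N O F object
run is defined in: F, N. First along the MRO is N.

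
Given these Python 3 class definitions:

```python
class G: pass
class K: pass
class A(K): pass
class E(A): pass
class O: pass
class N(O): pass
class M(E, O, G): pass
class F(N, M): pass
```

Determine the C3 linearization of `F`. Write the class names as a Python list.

L[F] = F + merge(L[N], L[M], [N M])
  take N:  [N O object] + [M E A K O G object] + [N M]
  take M:  [O object] + [M E A K O G object] + [M]
  take E:  [O object] + [E A K O G object]
  take A:  [O object] + [A K O G object]
  take K:  [O object] + [K O G object]
  take O:  [O object] + [O G object]
  take G:  [object] + [G object]
  take object:  [object] + [object]

[F, N, M, E, A, K, O, G, object]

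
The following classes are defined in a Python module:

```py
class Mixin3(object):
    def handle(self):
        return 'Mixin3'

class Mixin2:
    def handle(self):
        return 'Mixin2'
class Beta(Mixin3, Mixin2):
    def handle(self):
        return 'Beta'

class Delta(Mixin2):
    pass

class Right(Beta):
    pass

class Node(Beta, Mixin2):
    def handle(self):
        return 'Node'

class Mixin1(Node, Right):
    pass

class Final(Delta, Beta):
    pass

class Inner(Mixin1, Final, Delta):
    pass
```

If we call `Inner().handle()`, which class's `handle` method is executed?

Node

L[Inner] = Inner + merge(L[Mixin1], L[Final], L[Delta], [Mixin1 Final Delta])
  take Mixin1:  [Mixin1 Node Right Beta Mixin3 Mixin2 object] + [Final Delta Beta Mixin3 Mixin2 object] + [Delta Mixin2 object] + [Mixin1 Final Delta]
  take Node:  [Node Right Beta Mixin3 Mixin2 object] + [Final Delta Beta Mixin3 Mixin2 object] + [Delta Mixin2 object] + [Final Delta]
  take Right:  [Right Beta Mixin3 Mixin2 object] + [Final Delta Beta Mixin3 Mixin2 object] + [Delta Mixin2 object] + [Final Delta]
  take Final:  [Beta Mixin3 Mixin2 object] + [Final Delta Beta Mixin3 Mixin2 object] + [Delta Mixin2 object] + [Final Delta]
  take Delta:  [Beta Mixin3 Mixin2 object] + [Delta Beta Mixin3 Mixin2 object] + [Delta Mixin2 object] + [Delta]
  take Beta:  [Beta Mixin3 Mixin2 object] + [Beta Mixin3 Mixin2 object] + [Mixin2 object]
  take Mixin3:  [Mixin3 Mixin2 object] + [Mixin3 Mixin2 object] + [Mixin2 object]
  take Mixin2:  [Mixin2 object] + [Mixin2 object] + [Mixin2 object]
  take object:  [object] + [object] + [object]
MRO: Inner Mixin1 Node Right Final Delta Beta Mixin3 Mixin2 object
handle is defined in: Beta, Mixin2, Mixin3, Node. First along the MRO is Node.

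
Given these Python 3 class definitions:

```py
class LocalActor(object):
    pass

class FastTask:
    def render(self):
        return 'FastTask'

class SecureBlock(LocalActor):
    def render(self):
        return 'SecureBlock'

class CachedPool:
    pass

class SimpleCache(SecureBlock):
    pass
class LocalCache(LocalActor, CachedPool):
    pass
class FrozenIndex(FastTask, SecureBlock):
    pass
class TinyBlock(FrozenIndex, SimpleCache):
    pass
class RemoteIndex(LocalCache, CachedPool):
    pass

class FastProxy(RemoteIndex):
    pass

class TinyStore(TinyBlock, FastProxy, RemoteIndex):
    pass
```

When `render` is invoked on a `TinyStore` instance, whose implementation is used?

FastTask

L[TinyStore] = TinyStore + merge(L[TinyBlock], L[FastProxy], L[RemoteIndex], [TinyBlock FastProxy RemoteIndex])
  take TinyBlock:  [TinyBlock FrozenIndex FastTask SimpleCache SecureBlock LocalActor object] + [FastProxy RemoteIndex LocalCache LocalActor CachedPool object] + [RemoteIndex LocalCache LocalActor CachedPool object] + [TinyBlock FastProxy RemoteIndex]
  take FrozenIndex:  [FrozenIndex FastTask SimpleCache SecureBlock LocalActor object] + [FastProxy RemoteIndex LocalCache LocalActor CachedPool object] + [RemoteIndex LocalCache LocalActor CachedPool object] + [FastProxy RemoteIndex]
  take FastTask:  [FastTask SimpleCache SecureBlock LocalActor object] + [FastProxy RemoteIndex LocalCache LocalActor CachedPool object] + [RemoteIndex LocalCache LocalActor CachedPool object] + [FastProxy RemoteIndex]
  take SimpleCache:  [SimpleCache SecureBlock LocalActor object] + [FastProxy RemoteIndex LocalCache LocalActor CachedPool object] + [RemoteIndex LocalCache LocalActor CachedPool object] + [FastProxy RemoteIndex]
  take SecureBlock:  [SecureBlock LocalActor object] + [FastProxy RemoteIndex LocalCache LocalActor CachedPool object] + [RemoteIndex LocalCache LocalActor CachedPool object] + [FastProxy RemoteIndex]
  take FastProxy:  [LocalActor object] + [FastProxy RemoteIndex LocalCache LocalActor CachedPool object] + [RemoteIndex LocalCache LocalActor CachedPool object] + [FastProxy RemoteIndex]
  take RemoteIndex:  [LocalActor object] + [RemoteIndex LocalCache LocalActor CachedPool object] + [RemoteIndex LocalCache LocalActor CachedPool object] + [RemoteIndex]
  take LocalCache:  [LocalActor object] + [LocalCache LocalActor CachedPool object] + [LocalCache LocalActor CachedPool object]
  take LocalActor:  [LocalActor object] + [LocalActor CachedPool object] + [LocalActor CachedPool object]
  take CachedPool:  [object] + [CachedPool object] + [CachedPool object]
  take object:  [object] + [object] + [object]
MRO: TinyStore TinyBlock FrozenIndex FastTask SimpleCache SecureBlock FastProxy RemoteIndex LocalCache LocalActor CachedPool object
render is defined in: FastTask, SecureBlock. First along the MRO is FastTask.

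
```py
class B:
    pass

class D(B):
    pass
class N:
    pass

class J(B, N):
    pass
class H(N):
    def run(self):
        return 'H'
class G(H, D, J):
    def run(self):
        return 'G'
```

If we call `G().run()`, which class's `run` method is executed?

G

L[G] = G + merge(L[H], L[D], L[J], [H D J])
  take H:  [H N object] + [D B object] + [J B N object] + [H D J]
  take D:  [N object] + [D B object] + [J B N object] + [D J]
  take J:  [N object] + [B object] + [J B N object] + [J]
  take B:  [N object] + [B object] + [B N object]
  take N:  [N object] + [object] + [N object]
  take object:  [object] + [object] + [object]
MRO: G H D J B N object
run is defined in: G, H. First along the MRO is G.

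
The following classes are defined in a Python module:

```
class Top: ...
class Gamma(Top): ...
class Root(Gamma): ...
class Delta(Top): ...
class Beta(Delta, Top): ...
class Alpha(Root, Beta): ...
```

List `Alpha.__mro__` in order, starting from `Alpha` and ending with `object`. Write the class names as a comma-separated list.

L[Alpha] = Alpha + merge(L[Root], L[Beta], [Root Beta])
  take Root:  [Root Gamma Top object] + [Beta Delta Top object] + [Root Beta]
  take Gamma:  [Gamma Top object] + [Beta Delta Top object] + [Beta]
  take Beta:  [Top object] + [Beta Delta Top object] + [Beta]
  take Delta:  [Top object] + [Delta Top object]
  take Top:  [Top object] + [Top object]
  take object:  [object] + [object]

Alpha, Root, Gamma, Beta, Delta, Top, object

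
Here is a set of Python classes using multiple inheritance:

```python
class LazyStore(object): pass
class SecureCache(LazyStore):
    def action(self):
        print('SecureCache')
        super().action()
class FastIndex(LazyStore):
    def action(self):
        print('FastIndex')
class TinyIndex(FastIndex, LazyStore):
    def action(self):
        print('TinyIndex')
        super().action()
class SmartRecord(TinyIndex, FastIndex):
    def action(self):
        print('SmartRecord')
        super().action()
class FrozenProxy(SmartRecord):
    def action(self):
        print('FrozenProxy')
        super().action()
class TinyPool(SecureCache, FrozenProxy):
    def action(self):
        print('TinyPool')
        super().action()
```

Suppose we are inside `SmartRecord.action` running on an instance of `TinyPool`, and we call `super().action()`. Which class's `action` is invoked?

TinyIndex

L[TinyPool] = TinyPool + merge(L[SecureCache], L[FrozenProxy], [SecureCache FrozenProxy])
  take SecureCache:  [SecureCache LazyStore object] + [FrozenProxy SmartRecord TinyIndex FastIndex LazyStore object] + [SecureCache FrozenProxy]
  take FrozenProxy:  [LazyStore object] + [FrozenProxy SmartRecord TinyIndex FastIndex LazyStore object] + [FrozenProxy]
  take SmartRecord:  [LazyStore object] + [SmartRecord TinyIndex FastIndex LazyStore object]
  take TinyIndex:  [LazyStore object] + [TinyIndex FastIndex LazyStore object]
  take FastIndex:  [LazyStore object] + [FastIndex LazyStore object]
  take LazyStore:  [LazyStore object] + [LazyStore object]
  take object:  [object] + [object]
MRO: TinyPool SecureCache FrozenProxy SmartRecord TinyIndex FastIndex LazyStore object
super() in SmartRecord.action on a TinyPool instance goes to the class after SmartRecord in TinyPool's MRO: TinyIndex.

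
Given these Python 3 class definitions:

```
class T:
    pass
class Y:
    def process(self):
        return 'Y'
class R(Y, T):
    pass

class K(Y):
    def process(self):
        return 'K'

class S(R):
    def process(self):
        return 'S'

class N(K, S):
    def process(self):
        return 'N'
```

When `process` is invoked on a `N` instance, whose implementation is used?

N

L[N] = N + merge(L[K], L[S], [K S])
  take K:  [K Y object] + [S R Y T object] + [K S]
  take S:  [Y object] + [S R Y T object] + [S]
  take R:  [Y object] + [R Y T object]
  take Y:  [Y object] + [Y T object]
  take T:  [object] + [T object]
  take object:  [object] + [object]
MRO: N K S R Y T object
process is defined in: K, N, S, Y. First along the MRO is N.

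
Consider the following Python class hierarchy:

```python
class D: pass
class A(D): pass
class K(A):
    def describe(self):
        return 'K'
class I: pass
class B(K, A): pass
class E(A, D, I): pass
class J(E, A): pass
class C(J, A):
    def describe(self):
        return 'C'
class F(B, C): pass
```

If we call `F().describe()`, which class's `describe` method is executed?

L[F] = F + merge(L[B], L[C], [B C])
  take B:  [B K A D object] + [C J E A D I object] + [B C]
  take K:  [K A D object] + [C J E A D I object] + [C]
  take C:  [A D object] + [C J E A D I object] + [C]
  take J:  [A D object] + [J E A D I object]
  take E:  [A D object] + [E A D I object]
  take A:  [A D object] + [A D I object]
  take D:  [D object] + [D I object]
  take I:  [object] + [I object]
  take object:  [object] + [object]
MRO: F B K C J E A D I object
describe is defined in: C, K. First along the MRO is K.

K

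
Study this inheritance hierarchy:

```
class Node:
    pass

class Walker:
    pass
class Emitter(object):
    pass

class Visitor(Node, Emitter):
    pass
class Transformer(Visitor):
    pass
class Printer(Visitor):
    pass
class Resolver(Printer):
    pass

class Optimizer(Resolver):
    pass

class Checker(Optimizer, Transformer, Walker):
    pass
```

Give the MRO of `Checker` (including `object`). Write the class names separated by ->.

L[Checker] = Checker + merge(L[Optimizer], L[Transformer], L[Walker], [Optimizer Transformer Walker])
  take Optimizer:  [Optimizer Resolver Printer Visitor Node Emitter object] + [Transformer Visitor Node Emitter object] + [Walker object] + [Optimizer Transformer Walker]
  take Resolver:  [Resolver Printer Visitor Node Emitter object] + [Transformer Visitor Node Emitter object] + [Walker object] + [Transformer Walker]
  take Printer:  [Printer Visitor Node Emitter object] + [Transformer Visitor Node Emitter object] + [Walker object] + [Transformer Walker]
  take Transformer:  [Visitor Node Emitter object] + [Transformer Visitor Node Emitter object] + [Walker object] + [Transformer Walker]
  take Visitor:  [Visitor Node Emitter object] + [Visitor Node Emitter object] + [Walker object] + [Walker]
  take Node:  [Node Emitter object] + [Node Emitter object] + [Walker object] + [Walker]
  take Emitter:  [Emitter object] + [Emitter object] + [Walker object] + [Walker]
  take Walker:  [object] + [object] + [Walker object] + [Walker]
  take object:  [object] + [object] + [object]

Checker -> Optimizer -> Resolver -> Printer -> Transformer -> Visitor -> Node -> Emitter -> Walker -> object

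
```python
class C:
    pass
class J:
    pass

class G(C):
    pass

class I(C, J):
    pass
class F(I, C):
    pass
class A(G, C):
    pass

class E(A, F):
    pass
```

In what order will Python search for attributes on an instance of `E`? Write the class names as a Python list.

L[E] = E + merge(L[A], L[F], [A F])
  take A:  [A G C object] + [F I C J object] + [A F]
  take G:  [G C object] + [F I C J object] + [F]
  take F:  [C object] + [F I C J object] + [F]
  take I:  [C object] + [I C J object]
  take C:  [C object] + [C J object]
  take J:  [object] + [J object]
  take object:  [object] + [object]

[E, A, G, F, I, C, J, object]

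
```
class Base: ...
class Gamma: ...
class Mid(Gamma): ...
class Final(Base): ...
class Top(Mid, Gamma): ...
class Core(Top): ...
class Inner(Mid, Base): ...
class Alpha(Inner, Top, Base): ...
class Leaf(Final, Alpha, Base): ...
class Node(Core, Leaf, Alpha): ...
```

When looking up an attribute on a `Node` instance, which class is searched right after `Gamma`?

Base

L[Node] = Node + merge(L[Core], L[Leaf], L[Alpha], [Core Leaf Alpha])
  take Core:  [Core Top Mid Gamma object] + [Leaf Final Alpha Inner Top Mid Gamma Base object] + [Alpha Inner Top Mid Gamma Base object] + [Core Leaf Alpha]
  take Leaf:  [Top Mid Gamma object] + [Leaf Final Alpha Inner Top Mid Gamma Base object] + [Alpha Inner Top Mid Gamma Base object] + [Leaf Alpha]
  take Final:  [Top Mid Gamma object] + [Final Alpha Inner Top Mid Gamma Base object] + [Alpha Inner Top Mid Gamma Base object] + [Alpha]
  take Alpha:  [Top Mid Gamma object] + [Alpha Inner Top Mid Gamma Base object] + [Alpha Inner Top Mid Gamma Base object] + [Alpha]
  take Inner:  [Top Mid Gamma object] + [Inner Top Mid Gamma Base object] + [Inner Top Mid Gamma Base object]
  take Top:  [Top Mid Gamma object] + [Top Mid Gamma Base object] + [Top Mid Gamma Base object]
  take Mid:  [Mid Gamma object] + [Mid Gamma Base object] + [Mid Gamma Base object]
  take Gamma:  [Gamma object] + [Gamma Base object] + [Gamma Base object]
  take Base:  [object] + [Base object] + [Base object]
  take object:  [object] + [object] + [object]
MRO: Node Core Leaf Final Alpha Inner Top Mid Gamma Base object
Gamma is at position 8; next is Base.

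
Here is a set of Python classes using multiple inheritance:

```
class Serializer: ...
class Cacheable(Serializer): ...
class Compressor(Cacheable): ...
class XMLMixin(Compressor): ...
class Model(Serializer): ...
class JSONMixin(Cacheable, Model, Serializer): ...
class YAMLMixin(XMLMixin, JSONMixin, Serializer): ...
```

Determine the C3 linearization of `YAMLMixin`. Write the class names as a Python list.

[YAMLMixin, XMLMixin, Compressor, JSONMixin, Cacheable, Model, Serializer, object]

L[YAMLMixin] = YAMLMixin + merge(L[XMLMixin], L[JSONMixin], L[Serializer], [XMLMixin JSONMixin Serializer])
  take XMLMixin:  [XMLMixin Compressor Cacheable Serializer object] + [JSONMixin Cacheable Model Serializer object] + [Serializer object] + [XMLMixin JSONMixin Serializer]
  take Compressor:  [Compressor Cacheable Serializer object] + [JSONMixin Cacheable Model Serializer object] + [Serializer object] + [JSONMixin Serializer]
  take JSONMixin:  [Cacheable Serializer object] + [JSONMixin Cacheable Model Serializer object] + [Serializer object] + [JSONMixin Serializer]
  take Cacheable:  [Cacheable Serializer object] + [Cacheable Model Serializer object] + [Serializer object] + [Serializer]
  take Model:  [Serializer object] + [Model Serializer object] + [Serializer object] + [Serializer]
  take Serializer:  [Serializer object] + [Serializer object] + [Serializer object] + [Serializer]
  take object:  [object] + [object] + [object]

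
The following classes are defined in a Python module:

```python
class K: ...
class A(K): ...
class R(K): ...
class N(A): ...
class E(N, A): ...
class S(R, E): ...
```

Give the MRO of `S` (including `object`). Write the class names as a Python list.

L[S] = S + merge(L[R], L[E], [R E])
  take R:  [R K object] + [E N A K object] + [R E]
  take E:  [K object] + [E N A K object] + [E]
  take N:  [K object] + [N A K object]
  take A:  [K object] + [A K object]
  take K:  [K object] + [K object]
  take object:  [object] + [object]

[S, R, E, N, A, K, object]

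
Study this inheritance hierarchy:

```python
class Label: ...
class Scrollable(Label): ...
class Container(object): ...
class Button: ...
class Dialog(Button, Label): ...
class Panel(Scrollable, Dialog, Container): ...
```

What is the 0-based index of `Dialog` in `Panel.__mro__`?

L[Panel] = Panel + merge(L[Scrollable], L[Dialog], L[Container], [Scrollable Dialog Container])
  take Scrollable:  [Scrollable Label object] + [Dialog Button Label object] + [Container object] + [Scrollable Dialog Container]
  take Dialog:  [Label object] + [Dialog Button Label object] + [Container object] + [Dialog Container]
  take Button:  [Label object] + [Button Label object] + [Container object] + [Container]
  take Label:  [Label object] + [Label object] + [Container object] + [Container]
  take Container:  [object] + [object] + [Container object] + [Container]
  take object:  [object] + [object] + [object]
MRO: Panel Scrollable Dialog Button Label Container object
Dialog sits at index 2.

2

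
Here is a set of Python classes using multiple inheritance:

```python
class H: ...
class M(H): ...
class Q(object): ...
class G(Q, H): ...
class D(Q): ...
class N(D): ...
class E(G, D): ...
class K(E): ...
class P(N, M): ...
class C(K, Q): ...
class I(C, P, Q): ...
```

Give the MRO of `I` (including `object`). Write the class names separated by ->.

L[I] = I + merge(L[C], L[P], L[Q], [C P Q])
  take C:  [C K E G D Q H object] + [P N D Q M H object] + [Q object] + [C P Q]
  take K:  [K E G D Q H object] + [P N D Q M H object] + [Q object] + [P Q]
  take E:  [E G D Q H object] + [P N D Q M H object] + [Q object] + [P Q]
  take G:  [G D Q H object] + [P N D Q M H object] + [Q object] + [P Q]
  take P:  [D Q H object] + [P N D Q M H object] + [Q object] + [P Q]
  take N:  [D Q H object] + [N D Q M H object] + [Q object] + [Q]
  take D:  [D Q H object] + [D Q M H object] + [Q object] + [Q]
  take Q:  [Q H object] + [Q M H object] + [Q object] + [Q]
  take M:  [H object] + [M H object] + [object]
  take H:  [H object] + [H object] + [object]
  take object:  [object] + [object] + [object]

I -> C -> K -> E -> G -> P -> N -> D -> Q -> M -> H -> object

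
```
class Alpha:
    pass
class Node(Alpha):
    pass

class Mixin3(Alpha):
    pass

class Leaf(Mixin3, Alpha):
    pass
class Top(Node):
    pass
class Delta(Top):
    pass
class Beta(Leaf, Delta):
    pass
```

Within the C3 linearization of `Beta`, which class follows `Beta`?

L[Beta] = Beta + merge(L[Leaf], L[Delta], [Leaf Delta])
  take Leaf:  [Leaf Mixin3 Alpha object] + [Delta Top Node Alpha object] + [Leaf Delta]
  take Mixin3:  [Mixin3 Alpha object] + [Delta Top Node Alpha object] + [Delta]
  take Delta:  [Alpha object] + [Delta Top Node Alpha object] + [Delta]
  take Top:  [Alpha object] + [Top Node Alpha object]
  take Node:  [Alpha object] + [Node Alpha object]
  take Alpha:  [Alpha object] + [Alpha object]
  take object:  [object] + [object]
MRO: Beta Leaf Mixin3 Delta Top Node Alpha object
Beta is at position 0; next is Leaf.

Leaf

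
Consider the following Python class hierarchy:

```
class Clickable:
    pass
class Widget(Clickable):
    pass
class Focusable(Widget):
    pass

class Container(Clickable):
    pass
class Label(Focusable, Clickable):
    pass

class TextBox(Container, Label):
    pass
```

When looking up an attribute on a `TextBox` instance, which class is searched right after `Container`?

L[TextBox] = TextBox + merge(L[Container], L[Label], [Container Label])
  take Container:  [Container Clickable object] + [Label Focusable Widget Clickable object] + [Container Label]
  take Label:  [Clickable object] + [Label Focusable Widget Clickable object] + [Label]
  take Focusable:  [Clickable object] + [Focusable Widget Clickable object]
  take Widget:  [Clickable object] + [Widget Clickable object]
  take Clickable:  [Clickable object] + [Clickable object]
  take object:  [object] + [object]
MRO: TextBox Container Label Focusable Widget Clickable object
Container is at position 1; next is Label.

Label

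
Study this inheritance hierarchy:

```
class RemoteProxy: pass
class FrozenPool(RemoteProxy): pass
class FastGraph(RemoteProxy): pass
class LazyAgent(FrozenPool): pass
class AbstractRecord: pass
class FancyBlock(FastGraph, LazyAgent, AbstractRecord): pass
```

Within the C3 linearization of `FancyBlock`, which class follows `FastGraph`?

L[FancyBlock] = FancyBlock + merge(L[FastGraph], L[LazyAgent], L[AbstractRecord], [FastGraph LazyAgent AbstractRecord])
  take FastGraph:  [FastGraph RemoteProxy object] + [LazyAgent FrozenPool RemoteProxy object] + [AbstractRecord object] + [FastGraph LazyAgent AbstractRecord]
  take LazyAgent:  [RemoteProxy object] + [LazyAgent FrozenPool RemoteProxy object] + [AbstractRecord object] + [LazyAgent AbstractRecord]
  take FrozenPool:  [RemoteProxy object] + [FrozenPool RemoteProxy object] + [AbstractRecord object] + [AbstractRecord]
  take RemoteProxy:  [RemoteProxy object] + [RemoteProxy object] + [AbstractRecord object] + [AbstractRecord]
  take AbstractRecord:  [object] + [object] + [AbstractRecord object] + [AbstractRecord]
  take object:  [object] + [object] + [object]
MRO: FancyBlock FastGraph LazyAgent FrozenPool RemoteProxy AbstractRecord object
FastGraph is at position 1; next is LazyAgent.

LazyAgent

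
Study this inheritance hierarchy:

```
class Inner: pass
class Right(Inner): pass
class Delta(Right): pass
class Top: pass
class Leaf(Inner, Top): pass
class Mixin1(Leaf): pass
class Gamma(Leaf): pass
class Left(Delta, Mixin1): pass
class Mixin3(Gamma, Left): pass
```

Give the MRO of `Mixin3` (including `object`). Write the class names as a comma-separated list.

L[Mixin3] = Mixin3 + merge(L[Gamma], L[Left], [Gamma Left])
  take Gamma:  [Gamma Leaf Inner Top object] + [Left Delta Right Mixin1 Leaf Inner Top object] + [Gamma Left]
  take Left:  [Leaf Inner Top object] + [Left Delta Right Mixin1 Leaf Inner Top object] + [Left]
  take Delta:  [Leaf Inner Top object] + [Delta Right Mixin1 Leaf Inner Top object]
  take Right:  [Leaf Inner Top object] + [Right Mixin1 Leaf Inner Top object]
  take Mixin1:  [Leaf Inner Top object] + [Mixin1 Leaf Inner Top object]
  take Leaf:  [Leaf Inner Top object] + [Leaf Inner Top object]
  take Inner:  [Inner Top object] + [Inner Top object]
  take Top:  [Top object] + [Top object]
  take object:  [object] + [object]

Mixin3, Gamma, Left, Delta, Right, Mixin1, Leaf, Inner, Top, object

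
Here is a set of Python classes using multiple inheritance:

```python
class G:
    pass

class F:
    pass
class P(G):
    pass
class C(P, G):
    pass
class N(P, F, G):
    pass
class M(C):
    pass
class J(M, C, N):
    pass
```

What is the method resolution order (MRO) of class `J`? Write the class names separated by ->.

L[J] = J + merge(L[M], L[C], L[N], [M C N])
  take M:  [M C P G object] + [C P G object] + [N P F G object] + [M C N]
  take C:  [C P G object] + [C P G object] + [N P F G object] + [C N]
  take N:  [P G object] + [P G object] + [N P F G object] + [N]
  take P:  [P G object] + [P G object] + [P F G object]
  take F:  [G object] + [G object] + [F G object]
  take G:  [G object] + [G object] + [G object]
  take object:  [object] + [object] + [object]

J -> M -> C -> N -> P -> F -> G -> object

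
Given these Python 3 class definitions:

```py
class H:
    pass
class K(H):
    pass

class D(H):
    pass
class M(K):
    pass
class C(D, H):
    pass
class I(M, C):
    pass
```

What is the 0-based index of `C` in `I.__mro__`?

L[I] = I + merge(L[M], L[C], [M C])
  take M:  [M K H object] + [C D H object] + [M C]
  take K:  [K H object] + [C D H object] + [C]
  take C:  [H object] + [C D H object] + [C]
  take D:  [H object] + [D H object]
  take H:  [H object] + [H object]
  take object:  [object] + [object]
MRO: I M K C D H object
C sits at index 3.

3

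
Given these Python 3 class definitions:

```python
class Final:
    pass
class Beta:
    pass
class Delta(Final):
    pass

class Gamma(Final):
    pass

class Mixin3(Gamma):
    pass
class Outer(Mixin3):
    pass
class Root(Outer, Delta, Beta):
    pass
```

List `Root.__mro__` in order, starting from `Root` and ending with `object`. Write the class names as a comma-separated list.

L[Root] = Root + merge(L[Outer], L[Delta], L[Beta], [Outer Delta Beta])
  take Outer:  [Outer Mixin3 Gamma Final object] + [Delta Final object] + [Beta object] + [Outer Delta Beta]
  take Mixin3:  [Mixin3 Gamma Final object] + [Delta Final object] + [Beta object] + [Delta Beta]
  take Gamma:  [Gamma Final object] + [Delta Final object] + [Beta object] + [Delta Beta]
  take Delta:  [Final object] + [Delta Final object] + [Beta object] + [Delta Beta]
  take Final:  [Final object] + [Final object] + [Beta object] + [Beta]
  take Beta:  [object] + [object] + [Beta object] + [Beta]
  take object:  [object] + [object] + [object]

Root, Outer, Mixin3, Gamma, Delta, Final, Beta, object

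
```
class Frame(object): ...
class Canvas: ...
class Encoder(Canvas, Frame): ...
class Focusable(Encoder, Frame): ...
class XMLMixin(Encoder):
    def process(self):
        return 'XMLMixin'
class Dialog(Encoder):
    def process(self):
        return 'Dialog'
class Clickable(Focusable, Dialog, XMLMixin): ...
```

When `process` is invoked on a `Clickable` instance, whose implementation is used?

Dialog

L[Clickable] = Clickable + merge(L[Focusable], L[Dialog], L[XMLMixin], [Focusable Dialog XMLMixin])
  take Focusable:  [Focusable Encoder Canvas Frame object] + [Dialog Encoder Canvas Frame object] + [XMLMixin Encoder Canvas Frame object] + [Focusable Dialog XMLMixin]
  take Dialog:  [Encoder Canvas Frame object] + [Dialog Encoder Canvas Frame object] + [XMLMixin Encoder Canvas Frame object] + [Dialog XMLMixin]
  take XMLMixin:  [Encoder Canvas Frame object] + [Encoder Canvas Frame object] + [XMLMixin Encoder Canvas Frame object] + [XMLMixin]
  take Encoder:  [Encoder Canvas Frame object] + [Encoder Canvas Frame object] + [Encoder Canvas Frame object]
  take Canvas:  [Canvas Frame object] + [Canvas Frame object] + [Canvas Frame object]
  take Frame:  [Frame object] + [Frame object] + [Frame object]
  take object:  [object] + [object] + [object]
MRO: Clickable Focusable Dialog XMLMixin Encoder Canvas Frame object
process is defined in: Dialog, XMLMixin. First along the MRO is Dialog.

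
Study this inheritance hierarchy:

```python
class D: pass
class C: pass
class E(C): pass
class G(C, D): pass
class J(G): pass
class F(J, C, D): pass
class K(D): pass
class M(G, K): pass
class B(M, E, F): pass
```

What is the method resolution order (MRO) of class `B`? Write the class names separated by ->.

L[B] = B + merge(L[M], L[E], L[F], [M E F])
  take M:  [M G C K D object] + [E C object] + [F J G C D object] + [M E F]
  take E:  [G C K D object] + [E C object] + [F J G C D object] + [E F]
  take F:  [G C K D object] + [C object] + [F J G C D object] + [F]
  take J:  [G C K D object] + [C object] + [J G C D object]
  take G:  [G C K D object] + [C object] + [G C D object]
  take C:  [C K D object] + [C object] + [C D object]
  take K:  [K D object] + [object] + [D object]
  take D:  [D object] + [object] + [D object]
  take object:  [object] + [object] + [object]

B -> M -> E -> F -> J -> G -> C -> K -> D -> object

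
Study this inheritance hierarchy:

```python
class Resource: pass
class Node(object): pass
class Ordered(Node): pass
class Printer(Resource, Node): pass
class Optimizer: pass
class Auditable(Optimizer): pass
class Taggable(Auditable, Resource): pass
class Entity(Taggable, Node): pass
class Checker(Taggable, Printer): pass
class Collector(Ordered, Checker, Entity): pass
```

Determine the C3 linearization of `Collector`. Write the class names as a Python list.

L[Collector] = Collector + merge(L[Ordered], L[Checker], L[Entity], [Ordered Checker Entity])
  take Ordered:  [Ordered Node object] + [Checker Taggable Auditable Optimizer Printer Resource Node object] + [Entity Taggable Auditable Optimizer Resource Node object] + [Ordered Checker Entity]
  take Checker:  [Node object] + [Checker Taggable Auditable Optimizer Printer Resource Node object] + [Entity Taggable Auditable Optimizer Resource Node object] + [Checker Entity]
  take Entity:  [Node object] + [Taggable Auditable Optimizer Printer Resource Node object] + [Entity Taggable Auditable Optimizer Resource Node object] + [Entity]
  take Taggable:  [Node object] + [Taggable Auditable Optimizer Printer Resource Node object] + [Taggable Auditable Optimizer Resource Node object]
  take Auditable:  [Node object] + [Auditable Optimizer Printer Resource Node object] + [Auditable Optimizer Resource Node object]
  take Optimizer:  [Node object] + [Optimizer Printer Resource Node object] + [Optimizer Resource Node object]
  take Printer:  [Node object] + [Printer Resource Node object] + [Resource Node object]
  take Resource:  [Node object] + [Resource Node object] + [Resource Node object]
  take Node:  [Node object] + [Node object] + [Node object]
  take object:  [object] + [object] + [object]

[Collector, Ordered, Checker, Entity, Taggable, Auditable, Optimizer, Printer, Resource, Node, object]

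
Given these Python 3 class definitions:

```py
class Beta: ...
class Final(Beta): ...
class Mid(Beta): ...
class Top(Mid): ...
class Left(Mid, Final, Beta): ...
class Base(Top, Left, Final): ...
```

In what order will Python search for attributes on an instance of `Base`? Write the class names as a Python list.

L[Base] = Base + merge(L[Top], L[Left], L[Final], [Top Left Final])
  take Top:  [Top Mid Beta object] + [Left Mid Final Beta object] + [Final Beta object] + [Top Left Final]
  take Left:  [Mid Beta object] + [Left Mid Final Beta object] + [Final Beta object] + [Left Final]
  take Mid:  [Mid Beta object] + [Mid Final Beta object] + [Final Beta object] + [Final]
  take Final:  [Beta object] + [Final Beta object] + [Final Beta object] + [Final]
  take Beta:  [Beta object] + [Beta object] + [Beta object]
  take object:  [object] + [object] + [object]

[Base, Top, Left, Mid, Final, Beta, object]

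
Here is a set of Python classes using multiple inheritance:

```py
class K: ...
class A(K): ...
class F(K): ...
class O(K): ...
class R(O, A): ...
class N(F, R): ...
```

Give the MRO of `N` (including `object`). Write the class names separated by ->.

L[N] = N + merge(L[F], L[R], [F R])
  take F:  [F K object] + [R O A K object] + [F R]
  take R:  [K object] + [R O A K object] + [R]
  take O:  [K object] + [O A K object]
  take A:  [K object] + [A K object]
  take K:  [K object] + [K object]
  take object:  [object] + [object]

N -> F -> R -> O -> A -> K -> object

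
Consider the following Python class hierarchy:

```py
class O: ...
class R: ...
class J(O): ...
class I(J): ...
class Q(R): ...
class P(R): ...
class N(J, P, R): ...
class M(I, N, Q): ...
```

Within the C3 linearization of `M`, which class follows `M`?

I

L[M] = M + merge(L[I], L[N], L[Q], [I N Q])
  take I:  [I J O object] + [N J O P R object] + [Q R object] + [I N Q]
  take N:  [J O object] + [N J O P R object] + [Q R object] + [N Q]
  take J:  [J O object] + [J O P R object] + [Q R object] + [Q]
  take O:  [O object] + [O P R object] + [Q R object] + [Q]
  take P:  [object] + [P R object] + [Q R object] + [Q]
  take Q:  [object] + [R object] + [Q R object] + [Q]
  take R:  [object] + [R object] + [R object]
  take object:  [object] + [object] + [object]
MRO: M I N J O P Q R object
M is at position 0; next is I.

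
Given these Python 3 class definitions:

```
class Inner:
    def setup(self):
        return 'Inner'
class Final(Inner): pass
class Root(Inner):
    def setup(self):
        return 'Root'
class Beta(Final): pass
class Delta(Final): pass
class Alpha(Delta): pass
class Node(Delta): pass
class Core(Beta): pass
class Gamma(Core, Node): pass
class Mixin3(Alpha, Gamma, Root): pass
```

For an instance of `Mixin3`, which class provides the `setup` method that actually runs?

L[Mixin3] = Mixin3 + merge(L[Alpha], L[Gamma], L[Root], [Alpha Gamma Root])
  take Alpha:  [Alpha Delta Final Inner object] + [Gamma Core Beta Node Delta Final Inner object] + [Root Inner object] + [Alpha Gamma Root]
  take Gamma:  [Delta Final Inner object] + [Gamma Core Beta Node Delta Final Inner object] + [Root Inner object] + [Gamma Root]
  take Core:  [Delta Final Inner object] + [Core Beta Node Delta Final Inner object] + [Root Inner object] + [Root]
  take Beta:  [Delta Final Inner object] + [Beta Node Delta Final Inner object] + [Root Inner object] + [Root]
  take Node:  [Delta Final Inner object] + [Node Delta Final Inner object] + [Root Inner object] + [Root]
  take Delta:  [Delta Final Inner object] + [Delta Final Inner object] + [Root Inner object] + [Root]
  take Final:  [Final Inner object] + [Final Inner object] + [Root Inner object] + [Root]
  take Root:  [Inner object] + [Inner object] + [Root Inner object] + [Root]
  take Inner:  [Inner object] + [Inner object] + [Inner object]
  take object:  [object] + [object] + [object]
MRO: Mixin3 Alpha Gamma Core Beta Node Delta Final Root Inner object
setup is defined in: Inner, Root. First along the MRO is Root.

Root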